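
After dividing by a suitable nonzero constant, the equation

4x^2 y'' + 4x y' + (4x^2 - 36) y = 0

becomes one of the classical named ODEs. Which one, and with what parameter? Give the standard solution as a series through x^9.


All three coefficients share the factor 4; dividing through by 4 gives  x^2 y'' + x y' + (x^2 - 9) y = 0.
This matches the Bessel equation x^2 y'' + x y' + (x^2 - nu^2) y = 0 with nu^2 = 9, so nu = 3; the solution bounded at x = 0 is J_3(x).
Frobenius at x = 0: indicial roots ±nu; for r = nu the recurrence k(k + 2nu) c_k = -c_{k-2} gives the standard series J_nu(x) = sum_{k>=0} (-1)^k / (k! (k+nu)!) (x/2)^(2k+nu). Evaluate the first 4 terms:
  k = 0: (-1)^0 / (0! * 3! * 2^3) x^3 = 1/(1*6*8) x^3 = (1/48) x^3
  k = 1: (-1)^1 / (1! * 4! * 2^5) x^5 = -1/(1*24*32) x^5 = (-1/768) x^5
  k = 2: (-1)^2 / (2! * 5! * 2^7) x^7 = 1/(2*120*128) x^7 = (1/30720) x^7
  k = 3: (-1)^3 / (3! * 6! * 2^9) x^9 = -1/(6*720*512) x^9 = (-1/2211840) x^9
Hence J_3(x) = -x^9/2211840 + x^7/30720 - x^5/768 + x^3/48 + ....

J_3(x); series = -x^9/2211840 + x^7/30720 - x^5/768 + x^3/48


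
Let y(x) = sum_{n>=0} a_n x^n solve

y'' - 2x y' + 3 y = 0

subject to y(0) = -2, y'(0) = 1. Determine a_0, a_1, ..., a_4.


Ansatz: y(x) = sum_{n>=0} a_n x^n, so y'(x) = sum_{n>=1} n a_n x^(n-1) and y''(x) = sum_{n>=2} n(n-1) a_n x^(n-2).
Substitute into P(x) y'' + Q(x) y' + R(x) y = 0 with P(x) = 1, Q(x) = -2x, R(x) = 3, and match powers of x.
Initial conditions: a_0 = -2, a_1 = 1.
Setting the coefficient of each power of x to zero and solving order by order (substituting the coefficients already found):
  x^0: 2 a_2 + 3 a_0 = 0  ->  2 a_2 = -3 a_0 = 6  ->  a_2 = 3
  x^1: 6 a_3 + a_1 = 0  ->  6 a_3 = -a_1 = -1  ->  a_3 = -1/6
  x^2: 12 a_4 - a_2 = 0  ->  12 a_4 = a_2 = 3  ->  a_4 = 1/4
Truncated series: y(x) = -2 + x + 3 x^2 - (1/6) x^3 + (1/4) x^4 + O(x^5).

a_0 = -2; a_1 = 1; a_2 = 3; a_3 = -1/6; a_4 = 1/4


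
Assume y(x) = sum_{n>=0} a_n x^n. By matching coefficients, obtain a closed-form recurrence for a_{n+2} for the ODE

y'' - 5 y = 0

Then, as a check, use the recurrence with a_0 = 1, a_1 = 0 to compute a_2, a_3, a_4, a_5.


Substitute y = sum_n a_n x^n into y'' + (const) y = 0.
y''(x) = sum_{n>=0} (n+2)(n+1) a_{n+2} x^n.
The ODE becomes sum_n [(n+2)(n+1) a_{n+2} - 5 a_n] x^n = 0.
Setting each coefficient to zero gives the recurrence:
  (n+2)(n+1) a_{n+2} - 5 a_n = 0,
  a_{n+2} = 5 / ((n+1)(n+2)) a_n.

Check with a_0 = 1, a_1 = 0 (apply the recurrence for n = 0, 1, 2, 3): a_0 = 1, a_1 = 0, a_2 = 5/2, a_3 = 0, a_4 = 25/24, a_5 = 0.

a_{n+2} = 5/((n+1)(n+2)) * a_n; check: a_0 = 1, a_1 = 0, a_2 = 5/2, a_3 = 0, a_4 = 25/24, a_5 = 0


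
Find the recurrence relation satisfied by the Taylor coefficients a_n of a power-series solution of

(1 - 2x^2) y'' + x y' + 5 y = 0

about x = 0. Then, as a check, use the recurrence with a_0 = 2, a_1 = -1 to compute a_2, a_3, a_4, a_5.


Substitute y = sum_n a_n x^n.
(1 - 2 x^2) y'' contributes (n+2)(n+1) a_{n+2} - 2 n(n-1) a_n at x^n.
x y'(x) contributes n a_n at x^n.
5 y(x) contributes 5 a_n at x^n.
Matching x^n: (n+2)(n+1) a_{n+2} + (-2 n(n-1) + n + 5) a_n = 0.
Thus a_{n+2} = (2 n(n-1) - n - 5) / ((n+1)(n+2)) * a_n.

Check with a_0 = 2, a_1 = -1 (apply the recurrence for n = 0, 1, 2, 3): a_0 = 2, a_1 = -1, a_2 = -5, a_3 = 1, a_4 = 5/4, a_5 = 1/5.

a_(n+2) = (2 n(n-1) - n - 5) / ((n+1)(n+2)) * a_n; check: a_0 = 2, a_1 = -1, a_2 = -5, a_3 = 1, a_4 = 5/4, a_5 = 1/5


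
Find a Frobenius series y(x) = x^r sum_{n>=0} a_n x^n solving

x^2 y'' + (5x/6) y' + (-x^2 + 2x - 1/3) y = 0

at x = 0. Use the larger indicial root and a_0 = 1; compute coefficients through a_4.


Write in Frobenius form y'' + (p(x)/x) y' + (q(x)/x^2) y = 0:
  p(x) = 5/6,  q(x) = -x^2 + 2x - 1/3.
Indicial equation: r(r-1) + (5/6) r + (-1/3) = 0 -> roots r_1 = 2/3, r_2 = -1/2.
Take r = r_1 = 2/3. Let y(x) = x^r sum_{n>=0} a_n x^n with a_0 = 1.
Substitute y = x^r sum a_n x^n and match x^{r+n}. The recurrence is
  D(n) a_n + 2 a_{n-1} - 1 a_{n-2} = 0,  where D(n) = (r+n)(r+n-1) + (5/6)(r+n) + (-1/3).
  a_n = [-2 a_{n-1} + 1 a_{n-2}] / D(n).
Since the indicial polynomial factors as (r - r_1)(r - r_2), D(n) = (r_1 + n - r_1)(r_1 + n - r_2) = n(n + 7/6).
Evaluating step by step (a_0 = 1):
  n = 1: D(1) = 1(1 + 7/6) = 13/6; numerator = -2(1) = -2; a_1 = (-2)/(13/6) = -12/13
  n = 2: D(2) = 2(2 + 7/6) = 19/3; numerator = -2(-12/13) + 1(1) = 37/13; a_2 = (37/13)/(19/3) = 111/247
  n = 3: D(3) = 3(3 + 7/6) = 25/2; numerator = -2(111/247) + 1(-12/13) = -450/247; a_3 = (-450/247)/(25/2) = -36/247
  n = 4: D(4) = 4(4 + 7/6) = 62/3; numerator = -2(-36/247) + 1(111/247) = 183/247; a_4 = (183/247)/(62/3) = 549/15314

r = 2/3; a_0 = 1; a_1 = -12/13; a_2 = 111/247; a_3 = -36/247; a_4 = 549/15314


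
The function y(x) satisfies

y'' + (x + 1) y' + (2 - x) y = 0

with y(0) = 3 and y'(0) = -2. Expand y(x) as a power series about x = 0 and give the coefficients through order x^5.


Ansatz: y(x) = sum_{n>=0} a_n x^n, so y'(x) = sum_{n>=1} n a_n x^(n-1) and y''(x) = sum_{n>=2} n(n-1) a_n x^(n-2).
Substitute into P(x) y'' + Q(x) y' + R(x) y = 0 with P(x) = 1, Q(x) = x + 1, R(x) = 2 - x, and match powers of x.
Initial conditions: a_0 = 3, a_1 = -2.
Setting the coefficient of each power of x to zero and solving order by order (substituting the coefficients already found):
  x^0: 2 a_2 + a_1 + 2 a_0 = 0  ->  2 a_2 = -a_1 - 2 a_0 = -4  ->  a_2 = -2
  x^1: 6 a_3 + 2 a_2 + 3 a_1 - a_0 = 0  ->  6 a_3 = -2 a_2 - 3 a_1 + a_0 = 13  ->  a_3 = 13/6
  x^2: 12 a_4 + 3 a_3 + 4 a_2 - a_1 = 0  ->  12 a_4 = -3 a_3 - 4 a_2 + a_1 = -1/2  ->  a_4 = -1/24
  x^3: 20 a_5 + 4 a_4 + 5 a_3 - a_2 = 0  ->  20 a_5 = -4 a_4 - 5 a_3 + a_2 = -38/3  ->  a_5 = -19/30
Truncated series: y(x) = 3 - 2 x - 2 x^2 + (13/6) x^3 - (1/24) x^4 - (19/30) x^5 + O(x^6).

a_0 = 3; a_1 = -2; a_2 = -2; a_3 = 13/6; a_4 = -1/24; a_5 = -19/30


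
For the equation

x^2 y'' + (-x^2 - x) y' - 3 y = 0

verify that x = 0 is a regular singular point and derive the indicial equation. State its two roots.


Divide by x^2 to reach normal form y'' + P_1(x) y' + P_2(x) y = 0 with P_1(x) = -1 - 1/x and P_2(x) = -3/x^2.
x = 0 is a singular point because the y'-coefficient -1 - 1/x has a pole at x = 0 and the y-coefficient -3/x^2 has a pole at x = 0.
It is a regular singular point because x P_1(x) = p(x) = -x - 1 and x^2 P_2(x) = q(x) = -3 are polynomials, hence analytic at x = 0.
p(0) = -1,  q(0) = -3.
Indicial equation: r(r-1) + p(0) r + q(0) = 0, i.e. r^2 + (p(0) - 1) r + q(0) = 0, i.e. r^2 - 2 r - 3 = 0.
Discriminant: (-2)^2 - 4(-3) = 16, so r = (2 ± 4)/2.
Solving: r_1 = 3, r_2 = -1.

indicial: r^2 - 2 r - 3 = 0; roots r_1 = 3, r_2 = -1


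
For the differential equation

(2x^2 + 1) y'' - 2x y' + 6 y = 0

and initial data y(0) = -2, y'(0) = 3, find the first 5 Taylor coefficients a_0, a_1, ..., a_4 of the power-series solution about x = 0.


Ansatz: y(x) = sum_{n>=0} a_n x^n, so y'(x) = sum_{n>=1} n a_n x^(n-1) and y''(x) = sum_{n>=2} n(n-1) a_n x^(n-2).
Substitute into P(x) y'' + Q(x) y' + R(x) y = 0 with P(x) = 2x^2 + 1, Q(x) = -2x, R(x) = 6, and match powers of x.
Initial conditions: a_0 = -2, a_1 = 3.
Setting the coefficient of each power of x to zero and solving order by order (substituting the coefficients already found):
  x^0: 2 a_2 + 6 a_0 = 0  ->  2 a_2 = -6 a_0 = 12  ->  a_2 = 6
  x^1: 6 a_3 + 4 a_1 = 0  ->  6 a_3 = -4 a_1 = -12  ->  a_3 = -2
  x^2: 12 a_4 + 6 a_2 = 0  ->  12 a_4 = -6 a_2 = -36  ->  a_4 = -3
Truncated series: y(x) = -2 + 3 x + 6 x^2 - 2 x^3 - 3 x^4 + O(x^5).

a_0 = -2; a_1 = 3; a_2 = 6; a_3 = -2; a_4 = -3


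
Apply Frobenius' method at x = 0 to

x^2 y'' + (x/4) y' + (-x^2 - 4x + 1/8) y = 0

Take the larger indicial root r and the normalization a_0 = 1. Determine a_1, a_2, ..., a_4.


Write in Frobenius form y'' + (p(x)/x) y' + (q(x)/x^2) y = 0:
  p(x) = 1/4,  q(x) = -x^2 - 4x + 1/8.
Indicial equation: r(r-1) + (1/4) r + (1/8) = 0 -> roots r_1 = 1/2, r_2 = 1/4.
Take r = r_1 = 1/2. Let y(x) = x^r sum_{n>=0} a_n x^n with a_0 = 1.
Substitute y = x^r sum a_n x^n and match x^{r+n}. The recurrence is
  D(n) a_n - 4 a_{n-1} - 1 a_{n-2} = 0,  where D(n) = (r+n)(r+n-1) + (1/4)(r+n) + (1/8).
  a_n = [4 a_{n-1} + 1 a_{n-2}] / D(n).
Since the indicial polynomial factors as (r - r_1)(r - r_2), D(n) = (r_1 + n - r_1)(r_1 + n - r_2) = n(n + 1/4).
Evaluating step by step (a_0 = 1):
  n = 1: D(1) = 1(1 + 1/4) = 5/4; numerator = 4(1) = 4; a_1 = (4)/(5/4) = 16/5
  n = 2: D(2) = 2(2 + 1/4) = 9/2; numerator = 4(16/5) + 1(1) = 69/5; a_2 = (69/5)/(9/2) = 46/15
  n = 3: D(3) = 3(3 + 1/4) = 39/4; numerator = 4(46/15) + 1(16/5) = 232/15; a_3 = (232/15)/(39/4) = 928/585
  n = 4: D(4) = 4(4 + 1/4) = 17; numerator = 4(928/585) + 1(46/15) = 5506/585; a_4 = (5506/585)/(17) = 5506/9945

r = 1/2; a_0 = 1; a_1 = 16/5; a_2 = 46/15; a_3 = 928/585; a_4 = 5506/9945


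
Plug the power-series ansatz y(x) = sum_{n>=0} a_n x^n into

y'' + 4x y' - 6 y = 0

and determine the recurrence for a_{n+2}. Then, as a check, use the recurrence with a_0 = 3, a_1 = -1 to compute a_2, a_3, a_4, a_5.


Substitute y = sum_n a_n x^n.
y''(x) has coefficient (n+2)(n+1) a_{n+2} at x^n;
4 x y'(x) has coefficient 4 n a_n at x^n (shift);
-6 y(x) has coefficient -6 a_n at x^n.
Matching x^n: (n+2)(n+1) a_{n+2} + (4n - 6) a_n = 0.
Thus a_{n+2} = (-4n + 6) / ((n+1)(n+2)) * a_n.

Check with a_0 = 3, a_1 = -1 (apply the recurrence for n = 0, 1, 2, 3): a_0 = 3, a_1 = -1, a_2 = 9, a_3 = -1/3, a_4 = -3/2, a_5 = 1/10.

a_(n+2) = (-4n + 6) / ((n+1)(n+2)) * a_n; check: a_0 = 3, a_1 = -1, a_2 = 9, a_3 = -1/3, a_4 = -3/2, a_5 = 1/10


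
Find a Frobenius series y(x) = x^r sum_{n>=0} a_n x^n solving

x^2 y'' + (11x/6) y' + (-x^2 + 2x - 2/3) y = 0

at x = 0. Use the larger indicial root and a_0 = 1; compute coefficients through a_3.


Write in Frobenius form y'' + (p(x)/x) y' + (q(x)/x^2) y = 0:
  p(x) = 11/6,  q(x) = -x^2 + 2x - 2/3.
Indicial equation: r(r-1) + (11/6) r + (-2/3) = 0 -> roots r_1 = 1/2, r_2 = -4/3.
Take r = r_1 = 1/2. Let y(x) = x^r sum_{n>=0} a_n x^n with a_0 = 1.
Substitute y = x^r sum a_n x^n and match x^{r+n}. The recurrence is
  D(n) a_n + 2 a_{n-1} - 1 a_{n-2} = 0,  where D(n) = (r+n)(r+n-1) + (11/6)(r+n) + (-2/3).
  a_n = [-2 a_{n-1} + 1 a_{n-2}] / D(n).
Since the indicial polynomial factors as (r - r_1)(r - r_2), D(n) = (r_1 + n - r_1)(r_1 + n - r_2) = n(n + 11/6).
Evaluating step by step (a_0 = 1):
  n = 1: D(1) = 1(1 + 11/6) = 17/6; numerator = -2(1) = -2; a_1 = (-2)/(17/6) = -12/17
  n = 2: D(2) = 2(2 + 11/6) = 23/3; numerator = -2(-12/17) + 1(1) = 41/17; a_2 = (41/17)/(23/3) = 123/391
  n = 3: D(3) = 3(3 + 11/6) = 29/2; numerator = -2(123/391) + 1(-12/17) = -522/391; a_3 = (-522/391)/(29/2) = -36/391

r = 1/2; a_0 = 1; a_1 = -12/17; a_2 = 123/391; a_3 = -36/391


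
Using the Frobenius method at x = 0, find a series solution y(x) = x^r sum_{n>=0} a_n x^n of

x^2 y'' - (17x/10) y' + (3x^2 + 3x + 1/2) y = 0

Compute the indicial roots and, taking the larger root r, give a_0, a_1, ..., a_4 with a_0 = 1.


Write in Frobenius form y'' + (p(x)/x) y' + (q(x)/x^2) y = 0:
  p(x) = -17/10,  q(x) = 3x^2 + 3x + 1/2.
Indicial equation: r(r-1) + (-17/10) r + (1/2) = 0 -> roots r_1 = 5/2, r_2 = 1/5.
Take r = r_1 = 5/2. Let y(x) = x^r sum_{n>=0} a_n x^n with a_0 = 1.
Substitute y = x^r sum a_n x^n and match x^{r+n}. The recurrence is
  D(n) a_n + 3 a_{n-1} + 3 a_{n-2} = 0,  where D(n) = (r+n)(r+n-1) + (-17/10)(r+n) + (1/2).
  a_n = [-3 a_{n-1} - 3 a_{n-2}] / D(n).
Since the indicial polynomial factors as (r - r_1)(r - r_2), D(n) = (r_1 + n - r_1)(r_1 + n - r_2) = n(n + 23/10).
Evaluating step by step (a_0 = 1):
  n = 1: D(1) = 1(1 + 23/10) = 33/10; numerator = -3(1) = -3; a_1 = (-3)/(33/10) = -10/11
  n = 2: D(2) = 2(2 + 23/10) = 43/5; numerator = -3(-10/11) - 3(1) = -3/11; a_2 = (-3/11)/(43/5) = -15/473
  n = 3: D(3) = 3(3 + 23/10) = 159/10; numerator = -3(-15/473) - 3(-10/11) = 1335/473; a_3 = (1335/473)/(159/10) = 4450/25069
  n = 4: D(4) = 4(4 + 23/10) = 126/5; numerator = -3(4450/25069) - 3(-15/473) = -255/583; a_4 = (-255/583)/(126/5) = -425/24486

r = 5/2; a_0 = 1; a_1 = -10/11; a_2 = -15/473; a_3 = 4450/25069; a_4 = -425/24486


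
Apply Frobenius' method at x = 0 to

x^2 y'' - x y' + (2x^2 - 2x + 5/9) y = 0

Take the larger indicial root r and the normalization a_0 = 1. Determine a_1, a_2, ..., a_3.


Write in Frobenius form y'' + (p(x)/x) y' + (q(x)/x^2) y = 0:
  p(x) = -1,  q(x) = 2x^2 - 2x + 5/9.
Indicial equation: r(r-1) + (-1) r + (5/9) = 0 -> roots r_1 = 5/3, r_2 = 1/3.
Take r = r_1 = 5/3. Let y(x) = x^r sum_{n>=0} a_n x^n with a_0 = 1.
Substitute y = x^r sum a_n x^n and match x^{r+n}. The recurrence is
  D(n) a_n - 2 a_{n-1} + 2 a_{n-2} = 0,  where D(n) = (r+n)(r+n-1) + (-1)(r+n) + (5/9).
  a_n = [2 a_{n-1} - 2 a_{n-2}] / D(n).
Since the indicial polynomial factors as (r - r_1)(r - r_2), D(n) = (r_1 + n - r_1)(r_1 + n - r_2) = n(n + 4/3).
Evaluating step by step (a_0 = 1):
  n = 1: D(1) = 1(1 + 4/3) = 7/3; numerator = 2(1) = 2; a_1 = (2)/(7/3) = 6/7
  n = 2: D(2) = 2(2 + 4/3) = 20/3; numerator = 2(6/7) - 2(1) = -2/7; a_2 = (-2/7)/(20/3) = -3/70
  n = 3: D(3) = 3(3 + 4/3) = 13; numerator = 2(-3/70) - 2(6/7) = -9/5; a_3 = (-9/5)/(13) = -9/65

r = 5/3; a_0 = 1; a_1 = 6/7; a_2 = -3/70; a_3 = -9/65


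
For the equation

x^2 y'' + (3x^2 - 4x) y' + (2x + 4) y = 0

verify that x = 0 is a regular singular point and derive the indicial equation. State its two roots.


Divide by x^2 to reach normal form y'' + P_1(x) y' + P_2(x) y = 0 with P_1(x) = 3 - 4/x and P_2(x) = 2/x + 4/x^2.
x = 0 is a singular point because the y'-coefficient 3 - 4/x has a pole at x = 0 and the y-coefficient 2/x + 4/x^2 has a pole at x = 0.
It is a regular singular point because x P_1(x) = p(x) = 3x - 4 and x^2 P_2(x) = q(x) = 2x + 4 are polynomials, hence analytic at x = 0.
p(0) = -4,  q(0) = 4.
Indicial equation: r(r-1) + p(0) r + q(0) = 0, i.e. r^2 + (p(0) - 1) r + q(0) = 0, i.e. r^2 - 5 r + 4 = 0.
Discriminant: (-5)^2 - 4(4) = 9, so r = (5 ± 3)/2.
Solving: r_1 = 4, r_2 = 1.

indicial: r^2 - 5 r + 4 = 0; roots r_1 = 4, r_2 = 1


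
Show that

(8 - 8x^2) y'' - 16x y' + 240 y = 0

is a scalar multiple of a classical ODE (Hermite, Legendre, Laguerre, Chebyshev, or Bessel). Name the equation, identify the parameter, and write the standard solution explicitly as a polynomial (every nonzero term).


All three coefficients share the factor 8; dividing through by 8 gives  (1 - x^2) y'' - 2x y' + 30 y = 0.
This matches the Legendre equation (1 - x^2) y'' - 2x y' + n(n+1) y = 0 (note the -2x y' term) with n(n+1) = 30, so n = 5; the polynomial solution is P_5(x).
With y = sum_k a_k x^k, matching x^k gives (k+2)(k+1) a_{k+2} = [k(k+1) - n(n+1)] a_k = (k - 5)(k + 6) a_k. The right side vanishes at k = 5, so the series with the parity of 5 terminates at degree 5.
Standard normalization (P_n(1) = 1): leading coefficient (2n)!/(2^n (n!)^2) = 3628800/(32*14400) = 63/8, so a_5 = 63/8. Work downward with a_k = (k+1)(k+2) a_{k+2} / ((k - 5)(k + 6)):
  a_3 = (4)(5)(63/8) / ((3 - 5)(3 + 6)) = (315/2)/(-18) = -35/4
  a_1 = (2)(3)(-35/4) / ((1 - 5)(1 + 6)) = (-105/2)/(-28) = 15/8
Hence P_5(x) = 63 x^5/8 - 35 x^3/4 + 15 x/8.

P_5(x); series = 63 x^5/8 - 35 x^3/4 + 15 x/8


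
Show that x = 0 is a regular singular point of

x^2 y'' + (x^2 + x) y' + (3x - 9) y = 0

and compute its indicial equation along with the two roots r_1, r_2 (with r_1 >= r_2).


Divide by x^2 to reach normal form y'' + P_1(x) y' + P_2(x) y = 0 with P_1(x) = 1 + 1/x and P_2(x) = 3/x - 9/x^2.
x = 0 is a singular point because the y'-coefficient 1 + 1/x has a pole at x = 0 and the y-coefficient 3/x - 9/x^2 has a pole at x = 0.
It is a regular singular point because x P_1(x) = p(x) = x + 1 and x^2 P_2(x) = q(x) = 3x - 9 are polynomials, hence analytic at x = 0.
p(0) = 1,  q(0) = -9.
Indicial equation: r(r-1) + p(0) r + q(0) = 0, i.e. r^2 + (p(0) - 1) r + q(0) = 0, i.e. r^2 - 9 = 0.
Discriminant: (0)^2 - 4(-9) = 36, so r = (0 ± 6)/2.
Solving: r_1 = 3, r_2 = -3.

indicial: r^2 - 9 = 0; roots r_1 = 3, r_2 = -3


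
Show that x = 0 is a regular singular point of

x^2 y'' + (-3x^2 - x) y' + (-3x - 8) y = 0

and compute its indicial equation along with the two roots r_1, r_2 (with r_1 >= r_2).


Divide by x^2 to reach normal form y'' + P_1(x) y' + P_2(x) y = 0 with P_1(x) = -3 - 1/x and P_2(x) = -3/x - 8/x^2.
x = 0 is a singular point because the y'-coefficient -3 - 1/x has a pole at x = 0 and the y-coefficient -3/x - 8/x^2 has a pole at x = 0.
It is a regular singular point because x P_1(x) = p(x) = -3x - 1 and x^2 P_2(x) = q(x) = -3x - 8 are polynomials, hence analytic at x = 0.
p(0) = -1,  q(0) = -8.
Indicial equation: r(r-1) + p(0) r + q(0) = 0, i.e. r^2 + (p(0) - 1) r + q(0) = 0, i.e. r^2 - 2 r - 8 = 0.
Discriminant: (-2)^2 - 4(-8) = 36, so r = (2 ± 6)/2.
Solving: r_1 = 4, r_2 = -2.

indicial: r^2 - 2 r - 8 = 0; roots r_1 = 4, r_2 = -2


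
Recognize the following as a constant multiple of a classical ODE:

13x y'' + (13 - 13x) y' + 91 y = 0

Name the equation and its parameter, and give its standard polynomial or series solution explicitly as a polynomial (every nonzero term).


All three coefficients share the factor 13; dividing through by 13 gives  x y'' + (1 - x) y' + 7 y = 0.
This matches the Laguerre equation x y'' + (1 - x) y' + n y = 0 with n = 7; the polynomial solution is L_7(x).
With y = sum_k a_k x^k, matching x^k gives (k+1)k a_{k+1} + (k+1) a_{k+1} - k a_k + n a_k = 0, i.e. (k+1)^2 a_{k+1} = (k - n) a_k = (k - 7) a_k. The right side vanishes at k = 7, so the series terminates at degree 7.
Standard normalization L_n(0) = 1 gives a_0 = 1. Work upward with a_{k+1} = (k - 7) a_k / (k+1)^2:
  a_1 = (0 - 7)(1) / 1^2 = -7/1 = -7
  a_2 = (1 - 7)(-7) / 2^2 = 42/4 = 21/2
  a_3 = (2 - 7)(21/2) / 3^2 = (-105/2)/9 = -35/6
  a_4 = (3 - 7)(-35/6) / 4^2 = (70/3)/16 = 35/24
  a_5 = (4 - 7)(35/24) / 5^2 = (-35/8)/25 = -7/40
  a_6 = (5 - 7)(-7/40) / 6^2 = (7/20)/36 = 7/720
  a_7 = (6 - 7)(7/720) / 7^2 = (-7/720)/49 = -1/5040
Hence L_7(x) = -x^7/5040 + 7 x^6/720 - 7 x^5/40 + 35 x^4/24 - 35 x^3/6 + 21 x^2/2 - 7 x + 1.

L_7(x); series = -x^7/5040 + 7 x^6/720 - 7 x^5/40 + 35 x^4/24 - 35 x^3/6 + 21 x^2/2 - 7 x + 1


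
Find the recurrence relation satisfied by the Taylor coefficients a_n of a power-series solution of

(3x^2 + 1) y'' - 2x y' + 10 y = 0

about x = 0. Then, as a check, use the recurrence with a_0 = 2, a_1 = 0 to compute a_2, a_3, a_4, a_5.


Substitute y = sum_n a_n x^n.
(1 + 3 x^2) y'' contributes (n+2)(n+1) a_{n+2} + 3 n(n-1) a_n at x^n.
-2 x y'(x) contributes -2 n a_n at x^n.
10 y(x) contributes 10 a_n at x^n.
Matching x^n: (n+2)(n+1) a_{n+2} + (3 n(n-1) - 2 n + 10) a_n = 0.
Thus a_{n+2} = (-3 n(n-1) + 2 n - 10) / ((n+1)(n+2)) * a_n.

Check with a_0 = 2, a_1 = 0 (apply the recurrence for n = 0, 1, 2, 3): a_0 = 2, a_1 = 0, a_2 = -10, a_3 = 0, a_4 = 10, a_5 = 0.

a_(n+2) = (-3 n(n-1) + 2 n - 10) / ((n+1)(n+2)) * a_n; check: a_0 = 2, a_1 = 0, a_2 = -10, a_3 = 0, a_4 = 10, a_5 = 0


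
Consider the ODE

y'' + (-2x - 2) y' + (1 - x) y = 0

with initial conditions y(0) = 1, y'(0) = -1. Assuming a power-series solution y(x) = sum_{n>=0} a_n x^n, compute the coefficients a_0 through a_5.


Ansatz: y(x) = sum_{n>=0} a_n x^n, so y'(x) = sum_{n>=1} n a_n x^(n-1) and y''(x) = sum_{n>=2} n(n-1) a_n x^(n-2).
Substitute into P(x) y'' + Q(x) y' + R(x) y = 0 with P(x) = 1, Q(x) = -2x - 2, R(x) = 1 - x, and match powers of x.
Initial conditions: a_0 = 1, a_1 = -1.
Setting the coefficient of each power of x to zero and solving order by order (substituting the coefficients already found):
  x^0: 2 a_2 - 2 a_1 + a_0 = 0  ->  2 a_2 = 2 a_1 - a_0 = -3  ->  a_2 = -3/2
  x^1: 6 a_3 - 4 a_2 - a_1 - a_0 = 0  ->  6 a_3 = 4 a_2 + a_1 + a_0 = -6  ->  a_3 = -1
  x^2: 12 a_4 - 6 a_3 - 3 a_2 - a_1 = 0  ->  12 a_4 = 6 a_3 + 3 a_2 + a_1 = -23/2  ->  a_4 = -23/24
  x^3: 20 a_5 - 8 a_4 - 5 a_3 - a_2 = 0  ->  20 a_5 = 8 a_4 + 5 a_3 + a_2 = -85/6  ->  a_5 = -17/24
Truncated series: y(x) = 1 - x - (3/2) x^2 - x^3 - (23/24) x^4 - (17/24) x^5 + O(x^6).

a_0 = 1; a_1 = -1; a_2 = -3/2; a_3 = -1; a_4 = -23/24; a_5 = -17/24


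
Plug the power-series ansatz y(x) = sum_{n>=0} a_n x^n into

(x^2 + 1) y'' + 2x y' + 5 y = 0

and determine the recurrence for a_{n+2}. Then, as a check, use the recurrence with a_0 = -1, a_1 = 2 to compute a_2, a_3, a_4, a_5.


Substitute y = sum_n a_n x^n.
(1 + 1 x^2) y'' contributes (n+2)(n+1) a_{n+2} + n(n-1) a_n at x^n.
2 x y'(x) contributes 2 n a_n at x^n.
5 y(x) contributes 5 a_n at x^n.
Matching x^n: (n+2)(n+1) a_{n+2} + (n(n-1) + 2 n + 5) a_n = 0.
Thus a_{n+2} = (-n(n-1) - 2 n - 5) / ((n+1)(n+2)) * a_n.

Check with a_0 = -1, a_1 = 2 (apply the recurrence for n = 0, 1, 2, 3): a_0 = -1, a_1 = 2, a_2 = 5/2, a_3 = -7/3, a_4 = -55/24, a_5 = 119/60.

a_(n+2) = (-n(n-1) - 2 n - 5) / ((n+1)(n+2)) * a_n; check: a_0 = -1, a_1 = 2, a_2 = 5/2, a_3 = -7/3, a_4 = -55/24, a_5 = 119/60


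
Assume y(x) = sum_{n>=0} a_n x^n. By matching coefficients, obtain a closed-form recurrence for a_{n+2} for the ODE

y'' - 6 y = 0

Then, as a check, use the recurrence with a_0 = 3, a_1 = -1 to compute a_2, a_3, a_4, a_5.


Substitute y = sum_n a_n x^n into y'' + (const) y = 0.
y''(x) = sum_{n>=0} (n+2)(n+1) a_{n+2} x^n.
The ODE becomes sum_n [(n+2)(n+1) a_{n+2} - 6 a_n] x^n = 0.
Setting each coefficient to zero gives the recurrence:
  (n+2)(n+1) a_{n+2} - 6 a_n = 0,
  a_{n+2} = 6 / ((n+1)(n+2)) a_n.

Check with a_0 = 3, a_1 = -1 (apply the recurrence for n = 0, 1, 2, 3): a_0 = 3, a_1 = -1, a_2 = 9, a_3 = -1, a_4 = 9/2, a_5 = -3/10.

a_{n+2} = 6/((n+1)(n+2)) * a_n; check: a_0 = 3, a_1 = -1, a_2 = 9, a_3 = -1, a_4 = 9/2, a_5 = -3/10


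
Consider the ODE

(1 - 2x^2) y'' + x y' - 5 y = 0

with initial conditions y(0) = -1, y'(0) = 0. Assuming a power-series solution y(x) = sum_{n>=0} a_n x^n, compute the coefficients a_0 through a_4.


Ansatz: y(x) = sum_{n>=0} a_n x^n, so y'(x) = sum_{n>=1} n a_n x^(n-1) and y''(x) = sum_{n>=2} n(n-1) a_n x^(n-2).
Substitute into P(x) y'' + Q(x) y' + R(x) y = 0 with P(x) = 1 - 2x^2, Q(x) = x, R(x) = -5, and match powers of x.
Initial conditions: a_0 = -1, a_1 = 0.
Setting the coefficient of each power of x to zero and solving order by order (substituting the coefficients already found):
  x^0: 2 a_2 - 5 a_0 = 0  ->  2 a_2 = 5 a_0 = -5  ->  a_2 = -5/2
  x^1: 6 a_3 - 4 a_1 = 0  ->  6 a_3 = 4 a_1 = 0  ->  a_3 = 0
  x^2: 12 a_4 - 7 a_2 = 0  ->  12 a_4 = 7 a_2 = -35/2  ->  a_4 = -35/24
Truncated series: y(x) = -1 - (5/2) x^2 - (35/24) x^4 + O(x^5).

a_0 = -1; a_1 = 0; a_2 = -5/2; a_3 = 0; a_4 = -35/24


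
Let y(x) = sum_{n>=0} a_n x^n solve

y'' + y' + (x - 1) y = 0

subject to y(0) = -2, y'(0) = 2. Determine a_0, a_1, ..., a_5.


Ansatz: y(x) = sum_{n>=0} a_n x^n, so y'(x) = sum_{n>=1} n a_n x^(n-1) and y''(x) = sum_{n>=2} n(n-1) a_n x^(n-2).
Substitute into P(x) y'' + Q(x) y' + R(x) y = 0 with P(x) = 1, Q(x) = 1, R(x) = x - 1, and match powers of x.
Initial conditions: a_0 = -2, a_1 = 2.
Setting the coefficient of each power of x to zero and solving order by order (substituting the coefficients already found):
  x^0: 2 a_2 + a_1 - a_0 = 0  ->  2 a_2 = -a_1 + a_0 = -4  ->  a_2 = -2
  x^1: 6 a_3 + 2 a_2 - a_1 + a_0 = 0  ->  6 a_3 = -2 a_2 + a_1 - a_0 = 8  ->  a_3 = 4/3
  x^2: 12 a_4 + 3 a_3 - a_2 + a_1 = 0  ->  12 a_4 = -3 a_3 + a_2 - a_1 = -8  ->  a_4 = -2/3
  x^3: 20 a_5 + 4 a_4 - a_3 + a_2 = 0  ->  20 a_5 = -4 a_4 + a_3 - a_2 = 6  ->  a_5 = 3/10
Truncated series: y(x) = -2 + 2 x - 2 x^2 + (4/3) x^3 - (2/3) x^4 + (3/10) x^5 + O(x^6).

a_0 = -2; a_1 = 2; a_2 = -2; a_3 = 4/3; a_4 = -2/3; a_5 = 3/10


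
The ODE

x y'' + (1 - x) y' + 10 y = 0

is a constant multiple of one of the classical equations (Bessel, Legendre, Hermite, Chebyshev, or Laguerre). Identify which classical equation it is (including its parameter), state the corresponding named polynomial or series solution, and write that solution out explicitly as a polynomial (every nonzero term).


The equation is already in a standard form:  x y'' + (1 - x) y' + 10 y = 0.
This matches the Laguerre equation x y'' + (1 - x) y' + n y = 0 with n = 10; the polynomial solution is L_10(x).
With y = sum_k a_k x^k, matching x^k gives (k+1)k a_{k+1} + (k+1) a_{k+1} - k a_k + n a_k = 0, i.e. (k+1)^2 a_{k+1} = (k - n) a_k = (k - 10) a_k. The right side vanishes at k = 10, so the series terminates at degree 10.
Standard normalization L_n(0) = 1 gives a_0 = 1. Work upward with a_{k+1} = (k - 10) a_k / (k+1)^2:
  a_1 = (0 - 10)(1) / 1^2 = -10/1 = -10
  a_2 = (1 - 10)(-10) / 2^2 = 90/4 = 45/2
  a_3 = (2 - 10)(45/2) / 3^2 = -180/9 = -20
  a_4 = (3 - 10)(-20) / 4^2 = 140/16 = 35/4
  a_5 = (4 - 10)(35/4) / 5^2 = (-105/2)/25 = -21/10
  a_6 = (5 - 10)(-21/10) / 6^2 = (21/2)/36 = 7/24
  a_7 = (6 - 10)(7/24) / 7^2 = (-7/6)/49 = -1/42
  a_8 = (7 - 10)(-1/42) / 8^2 = (1/14)/64 = 1/896
  a_9 = (8 - 10)(1/896) / 9^2 = (-1/448)/81 = -1/36288
  a_10 = (9 - 10)(-1/36288) / 10^2 = (1/36288)/100 = 1/3628800
Hence L_10(x) = x^10/3628800 - x^9/36288 + x^8/896 - x^7/42 + 7 x^6/24 - 21 x^5/10 + 35 x^4/4 - 20 x^3 + 45 x^2/2 - 10 x + 1.

L_10(x); series = x^10/3628800 - x^9/36288 + x^8/896 - x^7/42 + 7 x^6/24 - 21 x^5/10 + 35 x^4/4 - 20 x^3 + 45 x^2/2 - 10 x + 1


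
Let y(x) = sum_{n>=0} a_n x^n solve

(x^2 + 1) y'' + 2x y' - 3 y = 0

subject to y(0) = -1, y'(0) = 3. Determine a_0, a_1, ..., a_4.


Ansatz: y(x) = sum_{n>=0} a_n x^n, so y'(x) = sum_{n>=1} n a_n x^(n-1) and y''(x) = sum_{n>=2} n(n-1) a_n x^(n-2).
Substitute into P(x) y'' + Q(x) y' + R(x) y = 0 with P(x) = x^2 + 1, Q(x) = 2x, R(x) = -3, and match powers of x.
Initial conditions: a_0 = -1, a_1 = 3.
Setting the coefficient of each power of x to zero and solving order by order (substituting the coefficients already found):
  x^0: 2 a_2 - 3 a_0 = 0  ->  2 a_2 = 3 a_0 = -3  ->  a_2 = -3/2
  x^1: 6 a_3 - a_1 = 0  ->  6 a_3 = a_1 = 3  ->  a_3 = 1/2
  x^2: 12 a_4 + 3 a_2 = 0  ->  12 a_4 = -3 a_2 = 9/2  ->  a_4 = 3/8
Truncated series: y(x) = -1 + 3 x - (3/2) x^2 + (1/2) x^3 + (3/8) x^4 + O(x^5).

a_0 = -1; a_1 = 3; a_2 = -3/2; a_3 = 1/2; a_4 = 3/8


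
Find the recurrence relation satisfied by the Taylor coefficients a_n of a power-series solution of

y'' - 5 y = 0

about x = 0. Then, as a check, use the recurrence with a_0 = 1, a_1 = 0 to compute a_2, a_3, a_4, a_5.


Substitute y = sum_n a_n x^n into y'' + (const) y = 0.
y''(x) = sum_{n>=0} (n+2)(n+1) a_{n+2} x^n.
The ODE becomes sum_n [(n+2)(n+1) a_{n+2} - 5 a_n] x^n = 0.
Setting each coefficient to zero gives the recurrence:
  (n+2)(n+1) a_{n+2} - 5 a_n = 0,
  a_{n+2} = 5 / ((n+1)(n+2)) a_n.

Check with a_0 = 1, a_1 = 0 (apply the recurrence for n = 0, 1, 2, 3): a_0 = 1, a_1 = 0, a_2 = 5/2, a_3 = 0, a_4 = 25/24, a_5 = 0.

a_{n+2} = 5/((n+1)(n+2)) * a_n; check: a_0 = 1, a_1 = 0, a_2 = 5/2, a_3 = 0, a_4 = 25/24, a_5 = 0


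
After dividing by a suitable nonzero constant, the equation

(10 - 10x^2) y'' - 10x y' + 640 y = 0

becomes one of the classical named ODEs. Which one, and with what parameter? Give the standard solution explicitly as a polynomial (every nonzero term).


All three coefficients share the factor 10; dividing through by 10 gives  (1 - x^2) y'' - x y' + 64 y = 0.
This matches the Chebyshev equation (1 - x^2) y'' - x y' + n^2 y = 0 (note the -x y' term, not -2x y') with n^2 = 64, so n = 8; the polynomial solution is T_8(x).
With y = sum_k a_k x^k, matching x^k gives (k+2)(k+1) a_{k+2} = (k^2 - n^2) a_k = (k - 8)(k + 8) a_k. The right side vanishes at k = 8, so the series with the parity of 8 terminates at degree 8.
Standard normalization: leading coefficient of T_n is 2^(n-1), so a_8 = 2^7 = 128. Work downward with a_k = (k+1)(k+2) a_{k+2} / ((k - 8)(k + 8)):
  a_6 = (7)(8)(128) / ((6 - 8)(6 + 8)) = 7168/(-28) = -256
  a_4 = (5)(6)(-256) / ((4 - 8)(4 + 8)) = -7680/(-48) = 160
  a_2 = (3)(4)(160) / ((2 - 8)(2 + 8)) = 1920/(-60) = -32
  a_0 = (1)(2)(-32) / ((0 - 8)(0 + 8)) = -64/(-64) = 1
Hence T_8(x) = 128 x^8 - 256 x^6 + 160 x^4 - 32 x^2 + 1.

T_8(x); series = 128 x^8 - 256 x^6 + 160 x^4 - 32 x^2 + 1


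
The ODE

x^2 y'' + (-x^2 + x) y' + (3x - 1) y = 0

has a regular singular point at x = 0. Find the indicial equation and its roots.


Divide by x^2 to reach normal form y'' + P_1(x) y' + P_2(x) y = 0 with P_1(x) = -1 + 1/x and P_2(x) = 3/x - 1/x^2.
x = 0 is a singular point because the y'-coefficient -1 + 1/x has a pole at x = 0 and the y-coefficient 3/x - 1/x^2 has a pole at x = 0.
It is a regular singular point because x P_1(x) = p(x) = 1 - x and x^2 P_2(x) = q(x) = 3x - 1 are polynomials, hence analytic at x = 0.
p(0) = 1,  q(0) = -1.
Indicial equation: r(r-1) + p(0) r + q(0) = 0, i.e. r^2 + (p(0) - 1) r + q(0) = 0, i.e. r^2 - 1 = 0.
Discriminant: (0)^2 - 4(-1) = 4, so r = (0 ± 2)/2.
Solving: r_1 = 1, r_2 = -1.

indicial: r^2 - 1 = 0; roots r_1 = 1, r_2 = -1


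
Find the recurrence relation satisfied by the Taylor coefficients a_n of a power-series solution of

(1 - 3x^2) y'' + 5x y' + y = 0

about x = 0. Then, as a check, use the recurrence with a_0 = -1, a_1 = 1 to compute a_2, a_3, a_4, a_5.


Substitute y = sum_n a_n x^n.
(1 - 3 x^2) y'' contributes (n+2)(n+1) a_{n+2} - 3 n(n-1) a_n at x^n.
5 x y'(x) contributes 5 n a_n at x^n.
y(x) contributes 1 a_n at x^n.
Matching x^n: (n+2)(n+1) a_{n+2} + (-3 n(n-1) + 5 n + 1) a_n = 0.
Thus a_{n+2} = (3 n(n-1) - 5 n - 1) / ((n+1)(n+2)) * a_n.

Check with a_0 = -1, a_1 = 1 (apply the recurrence for n = 0, 1, 2, 3): a_0 = -1, a_1 = 1, a_2 = 1/2, a_3 = -1, a_4 = -5/24, a_5 = -1/10.

a_(n+2) = (3 n(n-1) - 5 n - 1) / ((n+1)(n+2)) * a_n; check: a_0 = -1, a_1 = 1, a_2 = 1/2, a_3 = -1, a_4 = -5/24, a_5 = -1/10


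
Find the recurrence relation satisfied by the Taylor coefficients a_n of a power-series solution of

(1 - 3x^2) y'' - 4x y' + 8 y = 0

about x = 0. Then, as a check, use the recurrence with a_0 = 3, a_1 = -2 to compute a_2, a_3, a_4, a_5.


Substitute y = sum_n a_n x^n.
(1 - 3 x^2) y'' contributes (n+2)(n+1) a_{n+2} - 3 n(n-1) a_n at x^n.
-4 x y'(x) contributes -4 n a_n at x^n.
8 y(x) contributes 8 a_n at x^n.
Matching x^n: (n+2)(n+1) a_{n+2} + (-3 n(n-1) - 4 n + 8) a_n = 0.
Thus a_{n+2} = (3 n(n-1) + 4 n - 8) / ((n+1)(n+2)) * a_n.

Check with a_0 = 3, a_1 = -2 (apply the recurrence for n = 0, 1, 2, 3): a_0 = 3, a_1 = -2, a_2 = -12, a_3 = 4/3, a_4 = -6, a_5 = 22/15.

a_(n+2) = (3 n(n-1) + 4 n - 8) / ((n+1)(n+2)) * a_n; check: a_0 = 3, a_1 = -2, a_2 = -12, a_3 = 4/3, a_4 = -6, a_5 = 22/15


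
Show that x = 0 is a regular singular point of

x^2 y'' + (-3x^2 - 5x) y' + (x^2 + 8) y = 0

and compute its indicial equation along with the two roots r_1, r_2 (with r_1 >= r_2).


Divide by x^2 to reach normal form y'' + P_1(x) y' + P_2(x) y = 0 with P_1(x) = -3 - 5/x and P_2(x) = 1 + 8/x^2.
x = 0 is a singular point because the y'-coefficient -3 - 5/x has a pole at x = 0 and the y-coefficient 1 + 8/x^2 has a pole at x = 0.
It is a regular singular point because x P_1(x) = p(x) = -3x - 5 and x^2 P_2(x) = q(x) = x^2 + 8 are polynomials, hence analytic at x = 0.
p(0) = -5,  q(0) = 8.
Indicial equation: r(r-1) + p(0) r + q(0) = 0, i.e. r^2 + (p(0) - 1) r + q(0) = 0, i.e. r^2 - 6 r + 8 = 0.
Discriminant: (-6)^2 - 4(8) = 4, so r = (6 ± 2)/2.
Solving: r_1 = 4, r_2 = 2.

indicial: r^2 - 6 r + 8 = 0; roots r_1 = 4, r_2 = 2


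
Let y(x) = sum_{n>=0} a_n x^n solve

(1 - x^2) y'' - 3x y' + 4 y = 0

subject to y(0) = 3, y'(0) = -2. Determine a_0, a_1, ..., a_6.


Ansatz: y(x) = sum_{n>=0} a_n x^n, so y'(x) = sum_{n>=1} n a_n x^(n-1) and y''(x) = sum_{n>=2} n(n-1) a_n x^(n-2).
Substitute into P(x) y'' + Q(x) y' + R(x) y = 0 with P(x) = 1 - x^2, Q(x) = -3x, R(x) = 4, and match powers of x.
Initial conditions: a_0 = 3, a_1 = -2.
Setting the coefficient of each power of x to zero and solving order by order (substituting the coefficients already found):
  x^0: 2 a_2 + 4 a_0 = 0  ->  2 a_2 = -4 a_0 = -12  ->  a_2 = -6
  x^1: 6 a_3 + a_1 = 0  ->  6 a_3 = -a_1 = 2  ->  a_3 = 1/3
  x^2: 12 a_4 - 4 a_2 = 0  ->  12 a_4 = 4 a_2 = -24  ->  a_4 = -2
  x^3: 20 a_5 - 11 a_3 = 0  ->  20 a_5 = 11 a_3 = 11/3  ->  a_5 = 11/60
  x^4: 30 a_6 - 20 a_4 = 0  ->  30 a_6 = 20 a_4 = -40  ->  a_6 = -4/3
Truncated series: y(x) = 3 - 2 x - 6 x^2 + (1/3) x^3 - 2 x^4 + (11/60) x^5 - (4/3) x^6 + O(x^7).

a_0 = 3; a_1 = -2; a_2 = -6; a_3 = 1/3; a_4 = -2; a_5 = 11/60; a_6 = -4/3


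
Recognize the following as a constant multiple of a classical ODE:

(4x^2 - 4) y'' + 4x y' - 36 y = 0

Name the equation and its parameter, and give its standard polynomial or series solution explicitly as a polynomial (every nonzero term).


All three coefficients share the factor -4; dividing through by -4 gives  (1 - x^2) y'' - x y' + 9 y = 0.
This matches the Chebyshev equation (1 - x^2) y'' - x y' + n^2 y = 0 (note the -x y' term, not -2x y') with n^2 = 9, so n = 3; the polynomial solution is T_3(x).
With y = sum_k a_k x^k, matching x^k gives (k+2)(k+1) a_{k+2} = (k^2 - n^2) a_k = (k - 3)(k + 3) a_k. The right side vanishes at k = 3, so the series with the parity of 3 terminates at degree 3.
Standard normalization: leading coefficient of T_n is 2^(n-1), so a_3 = 2^2 = 4. Work downward with a_k = (k+1)(k+2) a_{k+2} / ((k - 3)(k + 3)):
  a_1 = (2)(3)(4) / ((1 - 3)(1 + 3)) = 24/(-8) = -3
Hence T_3(x) = 4 x^3 - 3 x.

T_3(x); series = 4 x^3 - 3 x


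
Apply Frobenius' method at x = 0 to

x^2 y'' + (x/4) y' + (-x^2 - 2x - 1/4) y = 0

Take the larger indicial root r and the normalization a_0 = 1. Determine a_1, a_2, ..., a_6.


Write in Frobenius form y'' + (p(x)/x) y' + (q(x)/x^2) y = 0:
  p(x) = 1/4,  q(x) = -x^2 - 2x - 1/4.
Indicial equation: r(r-1) + (1/4) r + (-1/4) = 0 -> roots r_1 = 1, r_2 = -1/4.
Take r = r_1 = 1. Let y(x) = x^r sum_{n>=0} a_n x^n with a_0 = 1.
Substitute y = x^r sum a_n x^n and match x^{r+n}. The recurrence is
  D(n) a_n - 2 a_{n-1} - 1 a_{n-2} = 0,  where D(n) = (r+n)(r+n-1) + (1/4)(r+n) + (-1/4).
  a_n = [2 a_{n-1} + 1 a_{n-2}] / D(n).
Since the indicial polynomial factors as (r - r_1)(r - r_2), D(n) = (r_1 + n - r_1)(r_1 + n - r_2) = n(n + 5/4).
Evaluating step by step (a_0 = 1):
  n = 1: D(1) = 1(1 + 5/4) = 9/4; numerator = 2(1) = 2; a_1 = (2)/(9/4) = 8/9
  n = 2: D(2) = 2(2 + 5/4) = 13/2; numerator = 2(8/9) + 1(1) = 25/9; a_2 = (25/9)/(13/2) = 50/117
  n = 3: D(3) = 3(3 + 5/4) = 51/4; numerator = 2(50/117) + 1(8/9) = 68/39; a_3 = (68/39)/(51/4) = 16/117
  n = 4: D(4) = 4(4 + 5/4) = 21; numerator = 2(16/117) + 1(50/117) = 82/117; a_4 = (82/117)/(21) = 82/2457
  n = 5: D(5) = 5(5 + 5/4) = 125/4; numerator = 2(82/2457) + 1(16/117) = 500/2457; a_5 = (500/2457)/(125/4) = 16/2457
  n = 6: D(6) = 6(6 + 5/4) = 87/2; numerator = 2(16/2457) + 1(82/2457) = 38/819; a_6 = (38/819)/(87/2) = 76/71253

r = 1; a_0 = 1; a_1 = 8/9; a_2 = 50/117; a_3 = 16/117; a_4 = 82/2457; a_5 = 16/2457; a_6 = 76/71253


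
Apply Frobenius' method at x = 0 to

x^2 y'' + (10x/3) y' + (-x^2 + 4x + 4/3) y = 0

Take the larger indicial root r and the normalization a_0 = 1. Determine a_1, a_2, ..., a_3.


Write in Frobenius form y'' + (p(x)/x) y' + (q(x)/x^2) y = 0:
  p(x) = 10/3,  q(x) = -x^2 + 4x + 4/3.
Indicial equation: r(r-1) + (10/3) r + (4/3) = 0 -> roots r_1 = -1, r_2 = -4/3.
Take r = r_1 = -1. Let y(x) = x^r sum_{n>=0} a_n x^n with a_0 = 1.
Substitute y = x^r sum a_n x^n and match x^{r+n}. The recurrence is
  D(n) a_n + 4 a_{n-1} - 1 a_{n-2} = 0,  where D(n) = (r+n)(r+n-1) + (10/3)(r+n) + (4/3).
  a_n = [-4 a_{n-1} + 1 a_{n-2}] / D(n).
Since the indicial polynomial factors as (r - r_1)(r - r_2), D(n) = (r_1 + n - r_1)(r_1 + n - r_2) = n(n + 1/3).
Evaluating step by step (a_0 = 1):
  n = 1: D(1) = 1(1 + 1/3) = 4/3; numerator = -4(1) = -4; a_1 = (-4)/(4/3) = -3
  n = 2: D(2) = 2(2 + 1/3) = 14/3; numerator = -4(-3) + 1(1) = 13; a_2 = (13)/(14/3) = 39/14
  n = 3: D(3) = 3(3 + 1/3) = 10; numerator = -4(39/14) + 1(-3) = -99/7; a_3 = (-99/7)/(10) = -99/70

r = -1; a_0 = 1; a_1 = -3; a_2 = 39/14; a_3 = -99/70


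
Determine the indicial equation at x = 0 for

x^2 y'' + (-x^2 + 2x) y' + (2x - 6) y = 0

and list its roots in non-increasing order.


Divide by x^2 to reach normal form y'' + P_1(x) y' + P_2(x) y = 0 with P_1(x) = -1 + 2/x and P_2(x) = 2/x - 6/x^2.
x = 0 is a singular point because the y'-coefficient -1 + 2/x has a pole at x = 0 and the y-coefficient 2/x - 6/x^2 has a pole at x = 0.
It is a regular singular point because x P_1(x) = p(x) = 2 - x and x^2 P_2(x) = q(x) = 2x - 6 are polynomials, hence analytic at x = 0.
p(0) = 2,  q(0) = -6.
Indicial equation: r(r-1) + p(0) r + q(0) = 0, i.e. r^2 + (p(0) - 1) r + q(0) = 0, i.e. r^2 + 1 r - 6 = 0.
Discriminant: (1)^2 - 4(-6) = 25, so r = (-1 ± 5)/2.
Solving: r_1 = 2, r_2 = -3.

indicial: r^2 + 1 r - 6 = 0; roots r_1 = 2, r_2 = -3


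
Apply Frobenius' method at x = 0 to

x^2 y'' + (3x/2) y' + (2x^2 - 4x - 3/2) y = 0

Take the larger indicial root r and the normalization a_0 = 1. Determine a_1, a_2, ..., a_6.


Write in Frobenius form y'' + (p(x)/x) y' + (q(x)/x^2) y = 0:
  p(x) = 3/2,  q(x) = 2x^2 - 4x - 3/2.
Indicial equation: r(r-1) + (3/2) r + (-3/2) = 0 -> roots r_1 = 1, r_2 = -3/2.
Take r = r_1 = 1. Let y(x) = x^r sum_{n>=0} a_n x^n with a_0 = 1.
Substitute y = x^r sum a_n x^n and match x^{r+n}. The recurrence is
  D(n) a_n - 4 a_{n-1} + 2 a_{n-2} = 0,  where D(n) = (r+n)(r+n-1) + (3/2)(r+n) + (-3/2).
  a_n = [4 a_{n-1} - 2 a_{n-2}] / D(n).
Since the indicial polynomial factors as (r - r_1)(r - r_2), D(n) = (r_1 + n - r_1)(r_1 + n - r_2) = n(n + 5/2).
Evaluating step by step (a_0 = 1):
  n = 1: D(1) = 1(1 + 5/2) = 7/2; numerator = 4(1) = 4; a_1 = (4)/(7/2) = 8/7
  n = 2: D(2) = 2(2 + 5/2) = 9; numerator = 4(8/7) - 2(1) = 18/7; a_2 = (18/7)/(9) = 2/7
  n = 3: D(3) = 3(3 + 5/2) = 33/2; numerator = 4(2/7) - 2(8/7) = -8/7; a_3 = (-8/7)/(33/2) = -16/231
  n = 4: D(4) = 4(4 + 5/2) = 26; numerator = 4(-16/231) - 2(2/7) = -28/33; a_4 = (-28/33)/(26) = -14/429
  n = 5: D(5) = 5(5 + 5/2) = 75/2; numerator = 4(-14/429) - 2(-16/231) = 8/1001; a_5 = (8/1001)/(75/2) = 16/75075
  n = 6: D(6) = 6(6 + 5/2) = 51; numerator = 4(16/75075) - 2(-14/429) = 4964/75075; a_6 = (4964/75075)/(51) = 292/225225

r = 1; a_0 = 1; a_1 = 8/7; a_2 = 2/7; a_3 = -16/231; a_4 = -14/429; a_5 = 16/75075; a_6 = 292/225225


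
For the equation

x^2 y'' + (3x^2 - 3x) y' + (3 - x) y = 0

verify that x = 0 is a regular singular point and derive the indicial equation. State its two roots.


Divide by x^2 to reach normal form y'' + P_1(x) y' + P_2(x) y = 0 with P_1(x) = 3 - 3/x and P_2(x) = -1/x + 3/x^2.
x = 0 is a singular point because the y'-coefficient 3 - 3/x has a pole at x = 0 and the y-coefficient -1/x + 3/x^2 has a pole at x = 0.
It is a regular singular point because x P_1(x) = p(x) = 3x - 3 and x^2 P_2(x) = q(x) = 3 - x are polynomials, hence analytic at x = 0.
p(0) = -3,  q(0) = 3.
Indicial equation: r(r-1) + p(0) r + q(0) = 0, i.e. r^2 + (p(0) - 1) r + q(0) = 0, i.e. r^2 - 4 r + 3 = 0.
Discriminant: (-4)^2 - 4(3) = 4, so r = (4 ± 2)/2.
Solving: r_1 = 3, r_2 = 1.

indicial: r^2 - 4 r + 3 = 0; roots r_1 = 3, r_2 = 1


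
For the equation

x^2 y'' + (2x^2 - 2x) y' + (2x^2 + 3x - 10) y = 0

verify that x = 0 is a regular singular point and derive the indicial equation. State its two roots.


Divide by x^2 to reach normal form y'' + P_1(x) y' + P_2(x) y = 0 with P_1(x) = 2 - 2/x and P_2(x) = 2 + 3/x - 10/x^2.
x = 0 is a singular point because the y'-coefficient 2 - 2/x has a pole at x = 0 and the y-coefficient 2 + 3/x - 10/x^2 has a pole at x = 0.
It is a regular singular point because x P_1(x) = p(x) = 2x - 2 and x^2 P_2(x) = q(x) = 2x^2 + 3x - 10 are polynomials, hence analytic at x = 0.
p(0) = -2,  q(0) = -10.
Indicial equation: r(r-1) + p(0) r + q(0) = 0, i.e. r^2 + (p(0) - 1) r + q(0) = 0, i.e. r^2 - 3 r - 10 = 0.
Discriminant: (-3)^2 - 4(-10) = 49, so r = (3 ± 7)/2.
Solving: r_1 = 5, r_2 = -2.

indicial: r^2 - 3 r - 10 = 0; roots r_1 = 5, r_2 = -2


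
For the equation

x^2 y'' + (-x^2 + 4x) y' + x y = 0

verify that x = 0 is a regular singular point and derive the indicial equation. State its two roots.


Divide by x^2 to reach normal form y'' + P_1(x) y' + P_2(x) y = 0 with P_1(x) = -1 + 4/x and P_2(x) = 1/x.
x = 0 is a singular point because the y'-coefficient -1 + 4/x has a pole at x = 0 and the y-coefficient 1/x has a pole at x = 0.
It is a regular singular point because x P_1(x) = p(x) = 4 - x and x^2 P_2(x) = q(x) = x are polynomials, hence analytic at x = 0.
p(0) = 4,  q(0) = 0.
Indicial equation: r(r-1) + p(0) r + q(0) = 0, i.e. r^2 + (p(0) - 1) r + q(0) = 0, i.e. r^2 + 3 r = 0.
Discriminant: (3)^2 - 4(0) = 9, so r = (-3 ± 3)/2.
Solving: r_1 = 0, r_2 = -3.

indicial: r^2 + 3 r = 0; roots r_1 = 0, r_2 = -3
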